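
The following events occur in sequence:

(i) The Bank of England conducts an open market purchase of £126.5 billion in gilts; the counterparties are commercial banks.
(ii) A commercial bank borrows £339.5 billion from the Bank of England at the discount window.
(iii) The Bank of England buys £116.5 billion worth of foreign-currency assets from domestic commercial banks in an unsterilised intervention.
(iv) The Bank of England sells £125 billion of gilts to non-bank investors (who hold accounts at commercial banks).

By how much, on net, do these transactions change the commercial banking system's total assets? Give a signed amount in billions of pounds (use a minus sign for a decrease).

+£214.5 billion

Bank of England balance sheet:
  Assets:      Securities +£1.5B, Loans to banks +£339.5B, Foreign assets +£116.5B
  Liabilities: Bank reserves +£457.5B
Commercial banking system:
  Assets:      Reserves at CB +£457.5B, Securities −£126.5B, Foreign assets −£116.5B
  Liabilities: Checkable deposits −£125B, Borrowings from CB +£339.5B
Change in total bank assets = +£214.5 billion.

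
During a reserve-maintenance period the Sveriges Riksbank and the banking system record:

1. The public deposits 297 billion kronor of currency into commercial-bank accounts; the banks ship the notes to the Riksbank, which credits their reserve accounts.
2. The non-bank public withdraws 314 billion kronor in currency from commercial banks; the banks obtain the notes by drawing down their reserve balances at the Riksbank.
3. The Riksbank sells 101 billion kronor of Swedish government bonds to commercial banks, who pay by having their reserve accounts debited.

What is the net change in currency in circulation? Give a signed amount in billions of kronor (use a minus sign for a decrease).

Currency deposit 297 billion kronor: notes return to the central bank → −297B.
Currency withdrawal 314 billion kronor: notes leave the central bank → +314B.
OMO sale (to banks) 101 billion kronor: no currency enters or leaves circulation → 0.
Net: −297 + 314 + 0 = +17 billion.

+17 billion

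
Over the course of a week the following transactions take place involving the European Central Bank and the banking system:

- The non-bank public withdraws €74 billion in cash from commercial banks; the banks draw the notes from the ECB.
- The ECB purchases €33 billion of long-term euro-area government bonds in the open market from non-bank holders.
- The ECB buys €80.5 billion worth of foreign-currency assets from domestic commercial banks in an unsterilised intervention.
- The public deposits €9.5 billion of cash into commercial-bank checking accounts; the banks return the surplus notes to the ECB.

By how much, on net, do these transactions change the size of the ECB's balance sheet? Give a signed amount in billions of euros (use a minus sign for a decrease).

+€113.5 billion

ECB balance sheet:
  Assets:      Securities +€33B, Foreign assets +€80.5B
  Liabilities: Bank reserves +€49B, Currency in circulation +€64.5B
Change in total ECB assets = +€113.5 billion.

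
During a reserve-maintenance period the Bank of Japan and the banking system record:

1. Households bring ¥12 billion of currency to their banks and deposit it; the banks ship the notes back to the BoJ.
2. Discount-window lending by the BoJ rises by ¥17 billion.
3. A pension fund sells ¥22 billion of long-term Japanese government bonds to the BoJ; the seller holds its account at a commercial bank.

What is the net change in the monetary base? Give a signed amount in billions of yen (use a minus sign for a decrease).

+¥39 billion

BoJ balance sheet:
  Assets:      Securities +¥22B, Loans to banks +¥17B
  Liabilities: Bank reserves +¥51B, Currency in circulation −¥12B
Monetary base = currency + reserves: −¥12B + (+¥51B) = +¥39 billion.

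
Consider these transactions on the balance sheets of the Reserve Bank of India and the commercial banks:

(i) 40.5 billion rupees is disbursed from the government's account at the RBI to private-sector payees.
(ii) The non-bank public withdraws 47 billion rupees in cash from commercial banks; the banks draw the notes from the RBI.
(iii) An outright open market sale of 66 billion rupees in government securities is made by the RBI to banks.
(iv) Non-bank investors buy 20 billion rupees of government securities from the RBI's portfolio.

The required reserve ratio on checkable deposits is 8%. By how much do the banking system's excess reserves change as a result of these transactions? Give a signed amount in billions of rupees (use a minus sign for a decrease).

Government spending 40.5 billion rupees: reserves +40.5B, deposits +40.5B.
Currency withdrawal 47 billion rupees: reserves −47B, deposits −47B.
OMO sale (to banks) 66 billion rupees: reserves −66B, deposits 0.
Asset sale (to non-banks) 20 billion rupees: reserves −20B, deposits −20B.
Totals: Δreserves = −92.5B, Δdeposits = −26.5B.
Δrequired reserves = 8% × −26.5B = −2.12B.
Δexcess reserves = Δreserves − Δrequired = −92.5B − (−2.12B) = -90.38 billion.

-90.38 billion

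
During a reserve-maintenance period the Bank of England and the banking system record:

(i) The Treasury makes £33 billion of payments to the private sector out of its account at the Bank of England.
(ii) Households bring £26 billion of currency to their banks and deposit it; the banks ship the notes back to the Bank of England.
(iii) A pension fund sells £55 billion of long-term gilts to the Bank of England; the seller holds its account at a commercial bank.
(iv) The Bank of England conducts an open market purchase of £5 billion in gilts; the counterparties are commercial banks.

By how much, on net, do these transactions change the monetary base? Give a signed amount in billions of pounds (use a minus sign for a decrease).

+£93 billion

Government spending £33 billion: a non-base liability converts back to reserves → +£33B.
Currency deposit £26 billion: just a shift between currency and reserves — both are base money → 0.
Asset purchase (from non-banks) £55 billion: Bank of England balance sheet expands → +£55B.
OMO purchase (from banks) £5 billion: Bank of England balance sheet expands → +£5B.
Net: 33 + 0 + 55 + 5 = +£93 billion.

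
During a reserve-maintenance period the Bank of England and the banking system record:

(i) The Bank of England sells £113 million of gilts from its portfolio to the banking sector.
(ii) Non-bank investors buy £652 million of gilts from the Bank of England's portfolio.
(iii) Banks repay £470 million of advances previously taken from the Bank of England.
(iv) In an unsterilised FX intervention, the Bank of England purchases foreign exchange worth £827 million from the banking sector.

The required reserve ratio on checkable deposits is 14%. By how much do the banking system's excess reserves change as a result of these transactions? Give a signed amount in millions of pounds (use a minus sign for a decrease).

-£316.72 million

OMO sale (to banks) £113 million: reserves −£113M, deposits 0.
Asset sale (to non-banks) £652 million: reserves −£652M, deposits −£652M.
Discount-window repayment £470 million: reserves −£470M, deposits 0.
FX purchase £827 million: reserves +£827M, deposits 0.
Totals: Δreserves = −£408M, Δdeposits = −£652M.
Δrequired reserves = 14% × −£652M = −£91.28M.
Δexcess reserves = Δreserves − Δrequired = −£408M − (−£91.28M) = -£316.72 million.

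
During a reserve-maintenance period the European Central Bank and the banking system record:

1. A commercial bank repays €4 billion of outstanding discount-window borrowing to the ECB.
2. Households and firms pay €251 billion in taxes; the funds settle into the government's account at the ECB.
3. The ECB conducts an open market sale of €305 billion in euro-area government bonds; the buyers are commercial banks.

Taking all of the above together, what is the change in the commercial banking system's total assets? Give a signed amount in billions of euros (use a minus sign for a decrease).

Discount-window repayment €4 billion: bank balance sheets shrink → −€4B.
Government account inflow €251 billion: bank balance sheets shrink → −€251B.
OMO sale (to banks) €305 billion: just an asset swap on bank balance sheets → 0.
Net: −4 − 251 + 0 = -€255 billion.

-€255 billion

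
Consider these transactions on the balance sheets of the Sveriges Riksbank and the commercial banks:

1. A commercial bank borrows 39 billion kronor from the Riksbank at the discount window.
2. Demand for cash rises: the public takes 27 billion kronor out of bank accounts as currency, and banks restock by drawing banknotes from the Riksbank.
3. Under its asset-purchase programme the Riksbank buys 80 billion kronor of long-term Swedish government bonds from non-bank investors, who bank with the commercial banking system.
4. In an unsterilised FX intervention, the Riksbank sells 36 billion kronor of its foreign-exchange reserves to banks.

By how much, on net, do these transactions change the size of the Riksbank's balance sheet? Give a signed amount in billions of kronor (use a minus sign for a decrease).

Discount-window loan 39 billion kronor: a Riksbank asset is acquired → +39B.
Currency withdrawal 27 billion kronor: only the composition of liabilities changes → 0.
Asset purchase (from non-banks) 80 billion kronor: a Riksbank asset is acquired → +80B.
FX sale 36 billion kronor: a Riksbank asset is shed → −36B.
Net: 39 + 0 + 80 − 36 = +83 billion.

+83 billion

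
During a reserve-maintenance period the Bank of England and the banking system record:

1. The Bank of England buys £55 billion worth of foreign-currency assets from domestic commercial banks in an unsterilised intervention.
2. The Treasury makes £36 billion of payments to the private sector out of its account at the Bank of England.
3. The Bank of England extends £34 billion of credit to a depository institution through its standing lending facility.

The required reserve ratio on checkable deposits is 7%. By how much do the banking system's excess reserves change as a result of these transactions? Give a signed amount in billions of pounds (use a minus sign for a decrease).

FX purchase £55 billion: reserves +£55B, deposits 0.
Government spending £36 billion: reserves +£36B, deposits +£36B.
Discount-window loan £34 billion: reserves +£34B, deposits 0.
Totals: Δreserves = +£125B, Δdeposits = +£36B.
Δrequired reserves = 7% × +£36B = +£2.52B.
Δexcess reserves = Δreserves − Δrequired = +£125B − (+£2.52B) = +£122.48 billion.

+£122.48 billion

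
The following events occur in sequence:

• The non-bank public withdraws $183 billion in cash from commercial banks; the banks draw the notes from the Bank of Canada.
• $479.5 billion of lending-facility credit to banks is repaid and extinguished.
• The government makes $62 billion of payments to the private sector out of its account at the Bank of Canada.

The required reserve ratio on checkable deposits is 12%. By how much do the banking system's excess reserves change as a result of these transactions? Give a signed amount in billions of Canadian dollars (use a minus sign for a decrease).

-$585.98 billion

Currency withdrawal $183 billion: reserves −$183B, deposits −$183B.
Discount-window repayment $479.5 billion: reserves −$479.5B, deposits 0.
Government spending $62 billion: reserves +$62B, deposits +$62B.
Totals: Δreserves = −$600.5B, Δdeposits = −$121B.
Δrequired reserves = 12% × −$121B = −$14.52B.
Δexcess reserves = Δreserves − Δrequired = −$600.5B − (−$14.52B) = -$585.98 billion.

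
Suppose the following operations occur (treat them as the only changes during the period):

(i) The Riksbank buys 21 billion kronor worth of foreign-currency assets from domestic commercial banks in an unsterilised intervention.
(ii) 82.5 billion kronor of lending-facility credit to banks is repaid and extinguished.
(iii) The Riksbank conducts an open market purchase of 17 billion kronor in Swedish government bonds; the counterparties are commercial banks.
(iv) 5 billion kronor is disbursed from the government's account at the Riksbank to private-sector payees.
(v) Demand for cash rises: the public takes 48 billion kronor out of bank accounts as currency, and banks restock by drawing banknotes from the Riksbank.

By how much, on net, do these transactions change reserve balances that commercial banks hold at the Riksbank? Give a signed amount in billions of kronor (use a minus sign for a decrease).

Riksbank balance sheet:
  Assets:      Securities +17B, Loans to banks −82.5B, Foreign assets +21B
  Liabilities: Bank reserves −87.5B, Currency in circulation +48B, Government deposits −5B
So the change in reserve balances that commercial banks hold at the Riksbank is -87.5 billion.

-87.5 billion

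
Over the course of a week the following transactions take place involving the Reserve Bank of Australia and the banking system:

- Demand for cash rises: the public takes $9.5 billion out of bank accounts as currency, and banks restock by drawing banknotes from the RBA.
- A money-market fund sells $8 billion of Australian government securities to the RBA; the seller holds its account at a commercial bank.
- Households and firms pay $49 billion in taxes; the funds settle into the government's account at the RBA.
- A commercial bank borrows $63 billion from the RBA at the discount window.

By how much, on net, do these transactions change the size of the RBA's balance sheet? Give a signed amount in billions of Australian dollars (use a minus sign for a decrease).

+$71 billion

RBA balance sheet:
  Assets:      Securities +$8B, Loans to banks +$63B
  Liabilities: Bank reserves +$12.5B, Currency in circulation +$9.5B, Government deposits +$49B
Change in total RBA assets = +$71 billion.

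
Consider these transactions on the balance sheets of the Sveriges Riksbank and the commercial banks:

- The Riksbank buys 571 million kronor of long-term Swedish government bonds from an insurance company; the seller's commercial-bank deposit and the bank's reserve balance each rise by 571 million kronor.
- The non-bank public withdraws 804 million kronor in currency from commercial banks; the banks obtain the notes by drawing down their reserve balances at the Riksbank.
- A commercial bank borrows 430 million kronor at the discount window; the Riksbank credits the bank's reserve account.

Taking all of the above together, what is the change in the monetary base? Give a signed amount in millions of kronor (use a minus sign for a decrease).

Riksbank balance sheet:
  Assets:      Securities +571M, Loans to banks +430M
  Liabilities: Bank reserves +197M, Currency in circulation +804M
Monetary base = currency + reserves: +804M + (+197M) = +1001 million.

+1001 million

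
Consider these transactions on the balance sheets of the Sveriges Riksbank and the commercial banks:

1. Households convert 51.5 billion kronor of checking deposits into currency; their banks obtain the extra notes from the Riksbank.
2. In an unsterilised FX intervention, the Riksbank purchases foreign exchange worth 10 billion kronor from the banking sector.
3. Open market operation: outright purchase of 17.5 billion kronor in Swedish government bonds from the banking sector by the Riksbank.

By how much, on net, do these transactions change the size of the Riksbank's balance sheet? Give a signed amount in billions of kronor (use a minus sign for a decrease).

Currency withdrawal 51.5 billion kronor: only the composition of liabilities changes → 0.
FX purchase 10 billion kronor: a Riksbank asset is acquired → +10B.
OMO purchase (from banks) 17.5 billion kronor: a Riksbank asset is acquired → +17.5B.
Net: 0 + 10 + 17.5 = +27.5 billion.

+27.5 billion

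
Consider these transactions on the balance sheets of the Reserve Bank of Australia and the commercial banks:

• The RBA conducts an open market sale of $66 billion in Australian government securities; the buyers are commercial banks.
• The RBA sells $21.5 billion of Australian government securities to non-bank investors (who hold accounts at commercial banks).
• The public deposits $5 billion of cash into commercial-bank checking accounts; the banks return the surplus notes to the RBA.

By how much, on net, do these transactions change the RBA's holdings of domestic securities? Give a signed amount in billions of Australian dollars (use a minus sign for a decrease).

-$87.5 billion

RBA balance sheet:
  Assets:      Securities −$87.5B
  Liabilities: Bank reserves −$82.5B, Currency in circulation −$5B
So the change in the RBA's holdings of domestic securities is -$87.5 billion.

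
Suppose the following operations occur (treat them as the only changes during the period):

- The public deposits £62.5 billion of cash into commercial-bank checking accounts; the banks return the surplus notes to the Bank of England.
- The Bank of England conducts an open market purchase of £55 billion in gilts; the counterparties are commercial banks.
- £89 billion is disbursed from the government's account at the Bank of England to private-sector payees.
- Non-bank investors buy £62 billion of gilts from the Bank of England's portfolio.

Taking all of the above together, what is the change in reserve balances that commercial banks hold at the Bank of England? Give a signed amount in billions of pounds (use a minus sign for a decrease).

+£144.5 billion

Bank of England balance sheet:
  Assets:      Securities −£7B
  Liabilities: Bank reserves +£144.5B, Currency in circulation −£62.5B, Government deposits −£89B
Commercial banking system:
  Assets:      Reserves at CB +£144.5B, Securities −£55B
  Liabilities: Checkable deposits +£89.5B
So the change in reserve balances that commercial banks hold at the Bank of England is +£144.5 billion.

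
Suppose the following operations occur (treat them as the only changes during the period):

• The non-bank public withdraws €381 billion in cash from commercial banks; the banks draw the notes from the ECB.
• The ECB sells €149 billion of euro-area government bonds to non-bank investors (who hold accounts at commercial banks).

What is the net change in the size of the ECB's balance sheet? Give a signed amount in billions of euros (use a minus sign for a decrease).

ECB balance sheet:
  Assets:      Securities −€149B
  Liabilities: Bank reserves −€530B, Currency in circulation +€381B
Change in total ECB assets = -€149 billion.

-€149 billion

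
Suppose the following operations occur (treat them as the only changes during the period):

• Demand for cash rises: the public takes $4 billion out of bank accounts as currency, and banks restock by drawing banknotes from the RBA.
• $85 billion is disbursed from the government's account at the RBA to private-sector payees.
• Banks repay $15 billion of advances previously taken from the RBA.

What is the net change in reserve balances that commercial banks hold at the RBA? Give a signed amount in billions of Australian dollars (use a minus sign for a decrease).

+$66 billion

RBA balance sheet:
  Assets:      Loans to banks −$15B
  Liabilities: Bank reserves +$66B, Currency in circulation +$4B, Government deposits −$85B
Commercial banking system:
  Assets:      Reserves at CB +$66B
  Liabilities: Checkable deposits +$81B, Borrowings from CB −$15B
So the change in reserve balances that commercial banks hold at the RBA is +$66 billion.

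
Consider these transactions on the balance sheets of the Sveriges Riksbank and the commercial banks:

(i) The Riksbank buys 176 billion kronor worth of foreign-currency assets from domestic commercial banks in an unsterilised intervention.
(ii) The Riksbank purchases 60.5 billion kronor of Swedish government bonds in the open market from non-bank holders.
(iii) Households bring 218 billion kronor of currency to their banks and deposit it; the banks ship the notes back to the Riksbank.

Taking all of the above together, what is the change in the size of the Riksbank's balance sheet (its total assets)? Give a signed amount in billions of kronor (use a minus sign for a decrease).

FX purchase 176 billion kronor: a Riksbank asset is acquired → +176B.
Asset purchase (from non-banks) 60.5 billion kronor: a Riksbank asset is acquired → +60.5B.
Currency deposit 218 billion kronor: only the composition of liabilities changes → 0.
Net: 176 + 60.5 + 0 = +236.5 billion.

+236.5 billion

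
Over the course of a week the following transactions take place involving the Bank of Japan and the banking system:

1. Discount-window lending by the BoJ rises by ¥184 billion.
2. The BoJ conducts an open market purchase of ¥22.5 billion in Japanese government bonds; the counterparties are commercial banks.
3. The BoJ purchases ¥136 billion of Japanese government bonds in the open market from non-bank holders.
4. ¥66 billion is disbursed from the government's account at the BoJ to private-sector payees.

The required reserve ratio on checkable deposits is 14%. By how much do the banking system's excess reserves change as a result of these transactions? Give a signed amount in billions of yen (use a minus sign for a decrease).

+¥380.22 billion

Discount-window loan ¥184 billion: reserves +¥184B, deposits 0.
OMO purchase (from banks) ¥22.5 billion: reserves +¥22.5B, deposits 0.
Asset purchase (from non-banks) ¥136 billion: reserves +¥136B, deposits +¥136B.
Government spending ¥66 billion: reserves +¥66B, deposits +¥66B.
Totals: Δreserves = +¥408.5B, Δdeposits = +¥202B.
Δrequired reserves = 14% × +¥202B = +¥28.28B.
Δexcess reserves = Δreserves − Δrequired = +¥408.5B − (+¥28.28B) = +¥380.22 billion.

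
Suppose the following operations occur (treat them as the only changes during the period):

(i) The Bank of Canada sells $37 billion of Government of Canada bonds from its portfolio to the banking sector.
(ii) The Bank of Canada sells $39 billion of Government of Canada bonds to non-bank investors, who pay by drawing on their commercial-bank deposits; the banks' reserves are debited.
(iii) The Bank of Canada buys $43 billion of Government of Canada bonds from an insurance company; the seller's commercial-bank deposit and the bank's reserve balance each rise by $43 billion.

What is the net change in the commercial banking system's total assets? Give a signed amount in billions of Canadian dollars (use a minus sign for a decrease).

+$4 billion

Bank of Canada balance sheet:
  Assets:      Securities −$33B
  Liabilities: Bank reserves −$33B
Commercial banking system:
  Assets:      Reserves at CB −$33B, Securities +$37B
  Liabilities: Checkable deposits +$4B
Change in total bank assets = +$4 billion.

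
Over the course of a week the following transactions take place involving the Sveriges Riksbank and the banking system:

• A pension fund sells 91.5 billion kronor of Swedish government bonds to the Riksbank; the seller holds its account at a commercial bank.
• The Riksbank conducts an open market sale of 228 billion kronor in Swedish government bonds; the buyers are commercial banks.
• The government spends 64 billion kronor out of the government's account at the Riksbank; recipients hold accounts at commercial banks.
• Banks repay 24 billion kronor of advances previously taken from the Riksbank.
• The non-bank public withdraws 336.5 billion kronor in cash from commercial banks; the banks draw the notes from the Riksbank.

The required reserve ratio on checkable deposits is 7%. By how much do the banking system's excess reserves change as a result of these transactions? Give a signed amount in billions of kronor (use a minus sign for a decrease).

Asset purchase (from non-banks) 91.5 billion kronor: reserves +91.5B, deposits +91.5B.
OMO sale (to banks) 228 billion kronor: reserves −228B, deposits 0.
Government spending 64 billion kronor: reserves +64B, deposits +64B.
Discount-window repayment 24 billion kronor: reserves −24B, deposits 0.
Currency withdrawal 336.5 billion kronor: reserves −336.5B, deposits −336.5B.
Totals: Δreserves = −433B, Δdeposits = −181B.
Δrequired reserves = 7% × −181B = −12.67B.
Δexcess reserves = Δreserves − Δrequired = −433B − (−12.67B) = -420.33 billion.

-420.33 billion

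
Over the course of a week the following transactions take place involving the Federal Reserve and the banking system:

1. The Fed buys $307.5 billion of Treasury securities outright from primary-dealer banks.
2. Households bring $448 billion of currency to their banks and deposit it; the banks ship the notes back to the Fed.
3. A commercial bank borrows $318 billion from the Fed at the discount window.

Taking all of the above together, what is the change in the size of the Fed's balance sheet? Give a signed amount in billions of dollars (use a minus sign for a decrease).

+$625.5 billion

OMO purchase (from banks) $307.5 billion: a Fed asset is acquired → +$307.5B.
Currency deposit $448 billion: only the composition of liabilities changes → 0.
Discount-window loan $318 billion: a Fed asset is acquired → +$318B.
Net: 307.5 + 0 + 318 = +$625.5 billion.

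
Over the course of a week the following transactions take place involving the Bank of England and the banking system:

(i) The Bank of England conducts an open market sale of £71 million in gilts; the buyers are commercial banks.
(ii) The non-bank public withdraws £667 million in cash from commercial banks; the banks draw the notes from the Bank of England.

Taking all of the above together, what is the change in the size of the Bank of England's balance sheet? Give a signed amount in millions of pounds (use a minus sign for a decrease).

-£71 million

Bank of England balance sheet:
  Assets:      Securities −£71M
  Liabilities: Bank reserves −£738M, Currency in circulation +£667M
Change in total Bank of England assets = -£71 million.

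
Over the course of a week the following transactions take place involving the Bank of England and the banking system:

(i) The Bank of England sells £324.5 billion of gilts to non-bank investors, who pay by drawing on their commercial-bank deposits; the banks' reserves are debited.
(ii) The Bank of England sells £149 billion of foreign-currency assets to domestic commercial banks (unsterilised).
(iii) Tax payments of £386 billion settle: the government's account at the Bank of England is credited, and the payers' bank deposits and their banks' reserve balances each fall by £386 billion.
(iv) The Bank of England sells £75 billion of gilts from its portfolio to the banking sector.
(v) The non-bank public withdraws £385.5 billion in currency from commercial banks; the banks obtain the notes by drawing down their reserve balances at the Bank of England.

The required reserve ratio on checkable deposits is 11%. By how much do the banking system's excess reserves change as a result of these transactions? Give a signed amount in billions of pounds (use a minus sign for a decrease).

-£1199.44 billion

Asset sale (to non-banks) £324.5 billion: reserves −£324.5B, deposits −£324.5B.
FX sale £149 billion: reserves −£149B, deposits 0.
Government account inflow £386 billion: reserves −£386B, deposits −£386B.
OMO sale (to banks) £75 billion: reserves −£75B, deposits 0.
Currency withdrawal £385.5 billion: reserves −£385.5B, deposits −£385.5B.
Totals: Δreserves = −£1320B, Δdeposits = −£1096B.
Δrequired reserves = 11% × −£1096B = −£120.56B.
Δexcess reserves = Δreserves − Δrequired = −£1320B − (−£120.56B) = -£1199.44 billion.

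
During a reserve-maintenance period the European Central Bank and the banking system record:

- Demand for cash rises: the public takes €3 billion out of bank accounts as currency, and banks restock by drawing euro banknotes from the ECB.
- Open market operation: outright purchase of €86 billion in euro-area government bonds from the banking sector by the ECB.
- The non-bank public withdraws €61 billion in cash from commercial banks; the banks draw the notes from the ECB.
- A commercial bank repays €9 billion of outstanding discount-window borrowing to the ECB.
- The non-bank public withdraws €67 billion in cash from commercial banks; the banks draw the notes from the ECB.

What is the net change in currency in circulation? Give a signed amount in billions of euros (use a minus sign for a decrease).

+€131 billion

Currency withdrawal €3 billion: notes leave the central bank → +€3B.
OMO purchase (from banks) €86 billion: no currency enters or leaves circulation → 0.
Currency withdrawal €61 billion: notes leave the central bank → +€61B.
Discount-window repayment €9 billion: no currency enters or leaves circulation → 0.
Currency withdrawal €67 billion: notes leave the central bank → +€67B.
Net: 3 + 0 + 61 + 0 + 67 = +€131 billion.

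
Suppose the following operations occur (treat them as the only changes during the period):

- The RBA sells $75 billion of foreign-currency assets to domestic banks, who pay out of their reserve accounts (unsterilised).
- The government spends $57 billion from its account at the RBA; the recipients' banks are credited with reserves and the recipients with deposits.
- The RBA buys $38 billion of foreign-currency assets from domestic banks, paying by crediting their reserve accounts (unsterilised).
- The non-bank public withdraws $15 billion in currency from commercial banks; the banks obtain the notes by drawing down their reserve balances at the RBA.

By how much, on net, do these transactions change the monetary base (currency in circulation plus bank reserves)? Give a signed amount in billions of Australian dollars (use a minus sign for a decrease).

+$20 billion

RBA balance sheet:
  Assets:      Foreign assets −$37B
  Liabilities: Bank reserves +$5B, Currency in circulation +$15B, Government deposits −$57B
Commercial banking system:
  Assets:      Reserves at CB +$5B, Foreign assets +$37B
  Liabilities: Checkable deposits +$42B
Monetary base = currency + reserves: +$15B + (+$5B) = +$20 billion.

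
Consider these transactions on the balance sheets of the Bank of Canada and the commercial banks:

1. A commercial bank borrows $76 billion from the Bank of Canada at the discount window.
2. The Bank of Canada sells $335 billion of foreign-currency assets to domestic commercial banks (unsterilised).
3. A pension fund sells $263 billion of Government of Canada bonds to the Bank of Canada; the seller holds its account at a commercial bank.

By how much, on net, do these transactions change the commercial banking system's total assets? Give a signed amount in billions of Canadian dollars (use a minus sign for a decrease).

+$339 billion

Discount-window loan $76 billion: bank balance sheets expand → +$76B.
FX sale $335 billion: just an asset swap on bank balance sheets → 0.
Asset purchase (from non-banks) $263 billion: bank balance sheets expand → +$263B.
Net: 76 + 0 + 263 = +$339 billion.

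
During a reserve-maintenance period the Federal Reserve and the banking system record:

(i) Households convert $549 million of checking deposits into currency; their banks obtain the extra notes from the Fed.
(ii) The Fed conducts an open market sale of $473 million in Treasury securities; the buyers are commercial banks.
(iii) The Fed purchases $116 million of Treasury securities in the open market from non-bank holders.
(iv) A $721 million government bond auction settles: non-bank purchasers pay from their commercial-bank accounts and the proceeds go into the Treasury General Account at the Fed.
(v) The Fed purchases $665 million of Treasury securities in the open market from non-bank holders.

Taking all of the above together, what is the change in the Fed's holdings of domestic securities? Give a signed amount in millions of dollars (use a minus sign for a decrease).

Currency withdrawal $549 million: the Fed's securities portfolio is untouched → 0.
OMO sale (to banks) $473 million: securities removed from the Fed's portfolio → −$473M.
Asset purchase (from non-banks) $116 million: securities added to the Fed's portfolio → +$116M.
Government account inflow $721 million: the Fed's securities portfolio is untouched → 0.
Asset purchase (from non-banks) $665 million: securities added to the Fed's portfolio → +$665M.
Net: 0 − 473 + 116 + 0 + 665 = +$308 million.

+$308 million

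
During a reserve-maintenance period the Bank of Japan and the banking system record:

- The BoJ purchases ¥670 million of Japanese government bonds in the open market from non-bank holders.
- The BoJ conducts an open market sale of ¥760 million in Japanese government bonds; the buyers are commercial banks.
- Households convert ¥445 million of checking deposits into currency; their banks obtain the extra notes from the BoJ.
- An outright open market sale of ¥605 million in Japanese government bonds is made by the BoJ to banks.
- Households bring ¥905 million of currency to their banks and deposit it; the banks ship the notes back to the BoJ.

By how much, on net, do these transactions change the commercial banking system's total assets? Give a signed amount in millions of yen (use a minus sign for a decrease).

+¥1130 million

Asset purchase (from non-banks) ¥670 million: bank balance sheets expand → +¥670M.
OMO sale (to banks) ¥760 million: just an asset swap on bank balance sheets → 0.
Currency withdrawal ¥445 million: bank balance sheets shrink → −¥445M.
OMO sale (to banks) ¥605 million: just an asset swap on bank balance sheets → 0.
Currency deposit ¥905 million: bank balance sheets expand → +¥905M.
Net: 670 + 0 − 445 + 0 + 905 = +¥1130 million.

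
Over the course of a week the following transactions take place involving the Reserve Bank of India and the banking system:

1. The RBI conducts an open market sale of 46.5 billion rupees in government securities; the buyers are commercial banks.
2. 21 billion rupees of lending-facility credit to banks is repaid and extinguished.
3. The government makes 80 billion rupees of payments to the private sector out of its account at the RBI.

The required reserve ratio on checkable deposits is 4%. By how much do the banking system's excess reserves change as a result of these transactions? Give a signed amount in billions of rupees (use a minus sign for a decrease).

+9.3 billion

OMO sale (to banks) 46.5 billion rupees: reserves −46.5B, deposits 0.
Discount-window repayment 21 billion rupees: reserves −21B, deposits 0.
Government spending 80 billion rupees: reserves +80B, deposits +80B.
Totals: Δreserves = +12.5B, Δdeposits = +80B.
Δrequired reserves = 4% × +80B = +3.2B.
Δexcess reserves = Δreserves − Δrequired = +12.5B − (+3.2B) = +9.3 billion.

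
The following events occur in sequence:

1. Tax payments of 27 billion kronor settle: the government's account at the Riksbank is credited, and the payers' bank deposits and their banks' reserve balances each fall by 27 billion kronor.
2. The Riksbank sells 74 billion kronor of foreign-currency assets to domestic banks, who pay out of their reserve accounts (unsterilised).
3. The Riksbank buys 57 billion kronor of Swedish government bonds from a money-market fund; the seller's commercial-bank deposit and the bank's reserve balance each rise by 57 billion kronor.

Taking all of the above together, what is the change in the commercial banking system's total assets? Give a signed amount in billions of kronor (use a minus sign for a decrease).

Riksbank balance sheet:
  Assets:      Securities +57B, Foreign assets −74B
  Liabilities: Bank reserves −44B, Government deposits +27B
Commercial banking system:
  Assets:      Reserves at CB −44B, Foreign assets +74B
  Liabilities: Checkable deposits +30B
Change in total bank assets = +30 billion.

+30 billion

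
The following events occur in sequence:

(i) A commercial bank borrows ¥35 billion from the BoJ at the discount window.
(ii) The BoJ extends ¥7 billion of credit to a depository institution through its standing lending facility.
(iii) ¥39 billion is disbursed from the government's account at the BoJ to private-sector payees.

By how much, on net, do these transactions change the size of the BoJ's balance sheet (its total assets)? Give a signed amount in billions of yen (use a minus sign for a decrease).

+¥42 billion

BoJ balance sheet:
  Assets:      Loans to banks +¥42B
  Liabilities: Bank reserves +¥81B, Government deposits −¥39B
Commercial banking system:
  Assets:      Reserves at CB +¥81B
  Liabilities: Checkable deposits +¥39B, Borrowings from CB +¥42B
Change in total BoJ assets = +¥42 billion.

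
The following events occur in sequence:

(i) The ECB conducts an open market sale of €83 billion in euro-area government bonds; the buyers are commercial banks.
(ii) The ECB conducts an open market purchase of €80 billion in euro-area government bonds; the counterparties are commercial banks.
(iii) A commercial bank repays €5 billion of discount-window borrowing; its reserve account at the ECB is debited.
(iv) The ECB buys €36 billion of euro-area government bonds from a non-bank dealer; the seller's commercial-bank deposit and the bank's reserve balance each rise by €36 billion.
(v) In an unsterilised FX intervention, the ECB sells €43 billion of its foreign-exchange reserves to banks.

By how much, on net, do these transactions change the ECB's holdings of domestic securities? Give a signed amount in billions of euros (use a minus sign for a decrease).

OMO sale (to banks) €83 billion: securities removed from the ECB's portfolio → −€83B.
OMO purchase (from banks) €80 billion: securities added to the ECB's portfolio → +€80B.
Discount-window repayment €5 billion: the ECB's securities portfolio is untouched → 0.
Asset purchase (from non-banks) €36 billion: securities added to the ECB's portfolio → +€36B.
FX sale €43 billion: the ECB's securities portfolio is untouched → 0.
Net: −83 + 80 + 0 + 36 + 0 = +€33 billion.

+€33 billion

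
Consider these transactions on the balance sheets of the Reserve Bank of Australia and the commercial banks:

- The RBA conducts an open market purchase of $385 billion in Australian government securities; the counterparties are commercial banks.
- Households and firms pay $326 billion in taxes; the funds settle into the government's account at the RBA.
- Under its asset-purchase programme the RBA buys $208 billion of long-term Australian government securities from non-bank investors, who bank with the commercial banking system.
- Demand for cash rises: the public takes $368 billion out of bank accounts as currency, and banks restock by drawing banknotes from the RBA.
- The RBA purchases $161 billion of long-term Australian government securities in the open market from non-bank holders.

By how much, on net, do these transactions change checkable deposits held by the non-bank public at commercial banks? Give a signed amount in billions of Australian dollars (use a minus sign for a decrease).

-$325 billion

RBA balance sheet:
  Assets:      Securities +$754B
  Liabilities: Bank reserves +$60B, Currency in circulation +$368B, Government deposits +$326B
Commercial banking system:
  Assets:      Reserves at CB +$60B, Securities −$385B
  Liabilities: Checkable deposits −$325B
So the change in checkable deposits held by the non-bank public at commercial banks is -$325 billion.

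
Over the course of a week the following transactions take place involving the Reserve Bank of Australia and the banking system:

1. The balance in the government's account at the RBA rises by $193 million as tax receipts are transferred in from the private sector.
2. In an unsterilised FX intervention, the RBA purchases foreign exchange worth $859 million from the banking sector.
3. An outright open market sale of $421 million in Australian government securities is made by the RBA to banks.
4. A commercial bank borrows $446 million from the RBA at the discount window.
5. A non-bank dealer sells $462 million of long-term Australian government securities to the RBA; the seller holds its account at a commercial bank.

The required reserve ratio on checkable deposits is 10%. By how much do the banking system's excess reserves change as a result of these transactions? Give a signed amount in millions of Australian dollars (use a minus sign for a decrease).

Government account inflow $193 million: reserves −$193M, deposits −$193M.
FX purchase $859 million: reserves +$859M, deposits 0.
OMO sale (to banks) $421 million: reserves −$421M, deposits 0.
Discount-window loan $446 million: reserves +$446M, deposits 0.
Asset purchase (from non-banks) $462 million: reserves +$462M, deposits +$462M.
Totals: Δreserves = +$1153M, Δdeposits = +$269M.
Δrequired reserves = 10% × +$269M = +$26.9M.
Δexcess reserves = Δreserves − Δrequired = +$1153M − (+$26.9M) = +$1126.1 million.

+$1126.1 million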